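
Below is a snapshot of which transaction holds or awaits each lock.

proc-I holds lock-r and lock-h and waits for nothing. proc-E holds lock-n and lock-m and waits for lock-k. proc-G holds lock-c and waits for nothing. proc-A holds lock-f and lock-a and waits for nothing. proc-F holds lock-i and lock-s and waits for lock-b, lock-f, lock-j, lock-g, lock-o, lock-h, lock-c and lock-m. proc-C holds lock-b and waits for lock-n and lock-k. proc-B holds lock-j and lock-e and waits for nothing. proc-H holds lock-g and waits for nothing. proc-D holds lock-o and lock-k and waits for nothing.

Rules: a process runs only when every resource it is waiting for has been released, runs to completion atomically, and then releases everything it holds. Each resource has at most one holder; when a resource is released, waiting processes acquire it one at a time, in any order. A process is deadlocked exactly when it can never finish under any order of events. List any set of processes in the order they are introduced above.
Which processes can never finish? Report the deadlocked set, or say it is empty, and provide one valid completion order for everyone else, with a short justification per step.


The deadlocked set is empty.
Key observation: the wait relation is loop-free; peeling off processes with no waits unwinds the whole state.
The rest can finish in the order proc-A, proc-D, proc-B, proc-I, proc-G, proc-E, proc-H, proc-C, proc-F.
Step-by-step check:
  proc-A waits on nothing -> runs at once and releases lock-f and lock-a
  proc-D waits on nothing -> runs at once and releases lock-o and lock-k
  proc-B waits on nothing -> runs at once and releases lock-j and lock-e
  proc-I waits on nothing -> runs at once and releases lock-r and lock-h
  proc-G waits on nothing -> runs at once and releases lock-c
  proc-E waits on lock-k — all released -> runs and releases lock-n and lock-m
  proc-H waits on nothing -> runs at once and releases lock-g
  proc-C waits on lock-n and lock-k — all released -> runs and releases lock-b
  proc-F waits on lock-b, lock-f, lock-j, lock-g, lock-o, lock-h, lock-c and lock-m — all released -> runs and releases lock-i and lock-s


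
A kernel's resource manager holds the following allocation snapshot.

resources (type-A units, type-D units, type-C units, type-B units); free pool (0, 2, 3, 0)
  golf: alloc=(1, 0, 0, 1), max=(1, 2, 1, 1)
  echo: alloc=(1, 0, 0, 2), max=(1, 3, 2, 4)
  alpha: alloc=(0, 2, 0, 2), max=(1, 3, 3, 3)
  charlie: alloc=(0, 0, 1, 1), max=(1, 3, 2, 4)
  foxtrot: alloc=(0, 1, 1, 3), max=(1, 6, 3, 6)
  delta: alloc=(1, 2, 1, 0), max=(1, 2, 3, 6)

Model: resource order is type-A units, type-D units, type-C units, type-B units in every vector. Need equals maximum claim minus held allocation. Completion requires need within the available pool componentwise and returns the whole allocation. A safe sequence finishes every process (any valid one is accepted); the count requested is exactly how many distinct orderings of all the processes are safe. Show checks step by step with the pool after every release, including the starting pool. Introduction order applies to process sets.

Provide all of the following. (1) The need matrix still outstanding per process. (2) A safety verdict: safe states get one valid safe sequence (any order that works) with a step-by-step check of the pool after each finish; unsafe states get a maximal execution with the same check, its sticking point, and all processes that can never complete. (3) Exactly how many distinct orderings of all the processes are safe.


(1) Outstanding need per process (order type-A units, type-D units, type-C units, type-B units):
  golf: (0, 2, 1, 0)
  echo: (0, 3, 2, 2)
  alpha: (1, 1, 3, 1)
  charlie: (1, 3, 1, 3)
  foxtrot: (1, 5, 2, 3)
  delta: (0, 0, 2, 6)
(2) SAFE. One safe sequence: golf, alpha, charlie, echo, delta, foxtrot.
Key observation: golf is the earliest step where a requested resource binds exactly: need (0, 2, 1, 0), pool (0, 2, 3, 0) at its turn.
Step-by-step check:
  pool = (0, 2, 3, 0)
  golf: need (0, 2, 1, 0) fits (0, 2, 3, 0); releases (1, 0, 0, 1), pool now (1, 2, 3, 1)
  alpha: need (1, 1, 3, 1) fits (1, 2, 3, 1); releases (0, 2, 0, 2), pool now (1, 4, 3, 3)
  charlie: need (1, 3, 1, 3) fits (1, 4, 3, 3); releases (0, 0, 1, 1), pool now (1, 4, 4, 4)
  echo: need (0, 3, 2, 2) fits (1, 4, 4, 4); releases (1, 0, 0, 2), pool now (2, 4, 4, 6)
  delta: need (0, 0, 2, 6) fits (2, 4, 4, 6); releases (1, 2, 1, 0), pool now (3, 6, 5, 6)
  foxtrot: need (1, 5, 2, 3) fits (3, 6, 5, 6); releases (0, 1, 1, 3), pool now (3, 7, 6, 9)
(3) Precisely 2 of the possible complete orderings are safe sequences.


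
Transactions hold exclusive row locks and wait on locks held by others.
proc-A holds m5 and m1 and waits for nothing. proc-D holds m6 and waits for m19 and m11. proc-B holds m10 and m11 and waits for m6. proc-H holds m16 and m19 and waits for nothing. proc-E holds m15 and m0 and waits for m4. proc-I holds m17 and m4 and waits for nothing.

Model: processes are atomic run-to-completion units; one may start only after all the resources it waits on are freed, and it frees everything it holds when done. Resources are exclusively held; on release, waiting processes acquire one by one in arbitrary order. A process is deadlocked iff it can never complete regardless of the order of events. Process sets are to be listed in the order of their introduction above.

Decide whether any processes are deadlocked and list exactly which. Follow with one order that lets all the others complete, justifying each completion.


Deadlocked set: proc-D and proc-B.
Key observation: proc-D -> proc-B -> proc-D is a circular wait — nothing in it can go first; no other process is dragged down with it.
A valid finishing order for the others: proc-I, proc-E, proc-H, proc-A.
Check, step by step:
  run proc-I (it waits on nothing); releases m17 and m4
  proc-E: everything it awaited (m4) is free; runs, freeing m15 and m0
  run proc-H (it waits on nothing); releases m16 and m19
  run proc-A (it waits on nothing); releases m5 and m1


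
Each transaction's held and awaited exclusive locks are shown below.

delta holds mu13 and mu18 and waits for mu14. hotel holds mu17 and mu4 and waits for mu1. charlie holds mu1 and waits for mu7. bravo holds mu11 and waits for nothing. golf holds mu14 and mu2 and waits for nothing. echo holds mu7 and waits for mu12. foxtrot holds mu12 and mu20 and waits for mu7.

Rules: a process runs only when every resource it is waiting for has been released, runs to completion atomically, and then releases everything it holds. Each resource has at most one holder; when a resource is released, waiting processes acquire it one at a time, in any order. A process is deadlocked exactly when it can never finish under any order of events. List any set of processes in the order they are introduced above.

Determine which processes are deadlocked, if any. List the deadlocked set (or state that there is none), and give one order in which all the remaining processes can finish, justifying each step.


The deadlocked set is hotel, charlie, echo and foxtrot.
Key observation: the cycle echo -> foxtrot -> echo can never break — each member waits on the next; hotel and charlie wait into the deadlock from upstream.
A valid finishing order for the others: golf, delta, bravo.
Check, step by step:
  run golf (it waits on nothing); releases mu14 and mu2
  delta waits on mu14 — all released -> runs and releases mu13 and mu18
  run bravo (it waits on nothing); releases mu11


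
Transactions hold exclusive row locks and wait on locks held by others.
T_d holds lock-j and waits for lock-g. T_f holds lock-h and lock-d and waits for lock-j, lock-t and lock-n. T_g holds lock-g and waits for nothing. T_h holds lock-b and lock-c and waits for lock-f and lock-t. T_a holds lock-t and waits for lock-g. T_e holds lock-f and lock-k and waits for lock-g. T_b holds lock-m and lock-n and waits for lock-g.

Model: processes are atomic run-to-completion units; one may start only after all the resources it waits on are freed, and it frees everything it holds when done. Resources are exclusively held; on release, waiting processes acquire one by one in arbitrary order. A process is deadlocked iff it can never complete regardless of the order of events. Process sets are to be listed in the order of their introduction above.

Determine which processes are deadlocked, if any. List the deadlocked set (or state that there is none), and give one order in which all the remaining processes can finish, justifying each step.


Nothing here is deadlocked.
Key observation: every chain of waits terminates; starting from the processes that wait on nothing, all the rest unlock in turn.
The rest can finish in the order T_g, T_d, T_a, T_b, T_f, T_e, T_h.
Verifying each step:
  T_g: no waits; runs immediately, freeing lock-g
  T_d: everything it awaited (lock-g) is free; runs, freeing lock-j
  T_a: everything it awaited (lock-g) is free; runs, freeing lock-t
  T_b: everything it awaited (lock-g) is free; runs, freeing lock-m and lock-n
  T_f: everything it awaited (lock-j, lock-t and lock-n) is free; runs, freeing lock-h and lock-d
  T_e: everything it awaited (lock-g) is free; runs, freeing lock-f and lock-k
  T_h: everything it awaited (lock-f and lock-t) is free; runs, freeing lock-b and lock-c


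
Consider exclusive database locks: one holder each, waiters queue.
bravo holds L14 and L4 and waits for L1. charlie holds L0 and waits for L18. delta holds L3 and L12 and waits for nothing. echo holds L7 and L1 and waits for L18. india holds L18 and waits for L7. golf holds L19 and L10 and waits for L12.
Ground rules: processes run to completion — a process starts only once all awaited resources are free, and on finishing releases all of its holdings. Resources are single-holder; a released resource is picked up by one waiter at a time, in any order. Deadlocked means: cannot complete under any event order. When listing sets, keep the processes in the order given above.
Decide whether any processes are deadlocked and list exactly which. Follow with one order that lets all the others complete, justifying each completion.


Deadlocked: bravo, charlie, echo and india.
Key observation: the loop echo -> india -> echo blocks itself forever; bravo and charlie wait into the deadlock from upstream.
A valid finishing order for the others: delta, golf.
Step-by-step check:
  delta: no waits; runs immediately, freeing L3 and L12
  golf: everything it awaited (L12) is free; runs, freeing L19 and L10


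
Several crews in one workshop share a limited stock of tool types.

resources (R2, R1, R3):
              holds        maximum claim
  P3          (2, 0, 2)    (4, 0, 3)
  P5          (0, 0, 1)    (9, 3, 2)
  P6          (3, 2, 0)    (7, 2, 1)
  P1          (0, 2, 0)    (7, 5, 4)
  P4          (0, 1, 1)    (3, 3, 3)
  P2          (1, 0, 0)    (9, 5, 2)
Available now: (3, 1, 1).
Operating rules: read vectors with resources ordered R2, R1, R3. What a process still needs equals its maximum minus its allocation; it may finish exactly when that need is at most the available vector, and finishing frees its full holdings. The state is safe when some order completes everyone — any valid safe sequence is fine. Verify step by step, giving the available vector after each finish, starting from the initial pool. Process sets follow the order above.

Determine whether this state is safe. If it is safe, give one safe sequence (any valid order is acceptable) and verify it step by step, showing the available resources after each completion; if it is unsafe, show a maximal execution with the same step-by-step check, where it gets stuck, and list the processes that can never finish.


SAFE. One safe sequence: P3, P6, P4, P1, P2, P5.
Key observation: the order's first zero-slack moment is P3 ((2, 0, 1) needed, (3, 1, 1) free — a requested resource with nothing to spare).
Verifying each step:
  pool = (3, 1, 1)
  run P3 (needs (2, 0, 1), free (3, 1, 1)); after release of (2, 0, 2) the pool is (5, 1, 3)
  run P6 (needs (4, 0, 1), free (5, 1, 3)); after release of (3, 2, 0) the pool is (8, 3, 3)
  run P4 (needs (3, 2, 2), free (8, 3, 3)); after release of (0, 1, 1) the pool is (8, 4, 4)
  run P1 (needs (7, 3, 4), free (8, 4, 4)); after release of (0, 2, 0) the pool is (8, 6, 4)
  run P2 (needs (8, 5, 2), free (8, 6, 4)); after release of (1, 0, 0) the pool is (9, 6, 4)
  run P5 (needs (9, 3, 1), free (9, 6, 4)); after release of (0, 0, 1) the pool is (9, 6, 5)


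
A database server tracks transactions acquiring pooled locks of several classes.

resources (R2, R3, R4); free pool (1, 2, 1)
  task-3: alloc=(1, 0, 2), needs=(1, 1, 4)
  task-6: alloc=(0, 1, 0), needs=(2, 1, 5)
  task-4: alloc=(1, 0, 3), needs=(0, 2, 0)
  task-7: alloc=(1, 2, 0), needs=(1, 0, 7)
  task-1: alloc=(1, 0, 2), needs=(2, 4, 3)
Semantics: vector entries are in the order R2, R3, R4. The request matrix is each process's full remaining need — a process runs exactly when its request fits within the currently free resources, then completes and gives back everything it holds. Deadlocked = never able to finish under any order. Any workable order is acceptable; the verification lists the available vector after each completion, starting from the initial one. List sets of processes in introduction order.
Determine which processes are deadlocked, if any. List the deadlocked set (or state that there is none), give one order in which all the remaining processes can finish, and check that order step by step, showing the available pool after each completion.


The deadlocked set is task-7 and task-1.
Key observation: after task-4, task-3, task-6 the pool peaks at (3, 3, 6), and each blocked process is short somewhere: task-7 on R4; task-1 on R3.
One completion order for the rest: task-4, task-3, task-6. Check, step by step:
  pool = (1, 2, 1)
  run task-4 (needs (0, 2, 0), free (1, 2, 1)); after release of (1, 0, 3) the pool is (2, 2, 4)
  run task-3 (needs (1, 1, 4), free (2, 2, 4)); after release of (1, 0, 2) the pool is (3, 2, 6)
  run task-6 (needs (2, 1, 5), free (3, 2, 6)); after release of (0, 1, 0) the pool is (3, 3, 6)
None of the blocked processes ever fits:
  blocked: task-7 wants (1, 0, 7), pool (3, 3, 6) — not enough R4
  blocked: task-1 wants (2, 4, 3), pool (3, 3, 6) — not enough R3


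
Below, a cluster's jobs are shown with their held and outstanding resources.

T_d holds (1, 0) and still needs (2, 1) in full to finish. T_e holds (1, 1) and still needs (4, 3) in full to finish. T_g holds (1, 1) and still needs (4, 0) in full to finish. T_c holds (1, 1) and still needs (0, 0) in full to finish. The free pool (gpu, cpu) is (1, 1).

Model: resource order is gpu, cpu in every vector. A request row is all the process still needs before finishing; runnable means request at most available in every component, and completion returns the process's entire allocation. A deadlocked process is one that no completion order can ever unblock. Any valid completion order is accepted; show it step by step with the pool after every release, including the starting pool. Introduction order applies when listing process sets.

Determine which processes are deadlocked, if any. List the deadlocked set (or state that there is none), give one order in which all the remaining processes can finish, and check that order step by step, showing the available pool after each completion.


Deadlocked set: T_e and T_g.
Key observation: gpu is the bottleneck — with T_c, T_d done the pool holds (3, 2), short of every remaining need.
The rest can finish in the order T_c, T_d. Step-by-step check:
  pool = (1, 1)
  T_c: need (0, 0) fits (1, 1); releases (1, 1), pool now (2, 2)
  T_d: need (2, 1) fits (2, 2); releases (1, 0), pool now (3, 2)
The blocked processes can never fit:
  T_e cannot run: need (4, 3) vs free (3, 2) (insufficient gpu and cpu)
  T_g cannot run: need (4, 0) vs free (3, 2) (insufficient gpu)


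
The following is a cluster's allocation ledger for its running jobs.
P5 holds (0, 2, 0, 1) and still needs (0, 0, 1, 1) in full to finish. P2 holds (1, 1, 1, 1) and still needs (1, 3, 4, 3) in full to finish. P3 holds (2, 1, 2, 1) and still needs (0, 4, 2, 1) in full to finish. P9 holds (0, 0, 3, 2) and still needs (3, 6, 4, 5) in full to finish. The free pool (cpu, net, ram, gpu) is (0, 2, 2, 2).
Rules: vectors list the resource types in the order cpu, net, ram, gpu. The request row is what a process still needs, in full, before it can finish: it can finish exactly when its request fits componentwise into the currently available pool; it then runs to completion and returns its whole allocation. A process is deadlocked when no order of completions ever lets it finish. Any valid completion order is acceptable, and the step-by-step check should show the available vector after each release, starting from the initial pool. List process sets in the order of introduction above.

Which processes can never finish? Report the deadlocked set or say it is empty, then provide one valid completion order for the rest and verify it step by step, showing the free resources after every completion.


Nothing here is deadlocked.
Key observation: beginning at P5, releases accumulate fast enough that every process eventually fits.
One completion order for the rest: P5, P3, P2, P9. Check, step by step:
  pool = (0, 2, 2, 2)
  P5 needs (0, 0, 1, 1) <= (0, 2, 2, 2) -> finishes; pool += (0, 2, 0, 1) = (0, 4, 2, 3)
  P3 needs (0, 4, 2, 1) <= (0, 4, 2, 3) -> finishes; pool += (2, 1, 2, 1) = (2, 5, 4, 4)
  P2 needs (1, 3, 4, 3) <= (2, 5, 4, 4) -> finishes; pool += (1, 1, 1, 1) = (3, 6, 5, 5)
  P9 needs (3, 6, 4, 5) <= (3, 6, 5, 5) -> finishes; pool += (0, 0, 3, 2) = (3, 6, 8, 7)


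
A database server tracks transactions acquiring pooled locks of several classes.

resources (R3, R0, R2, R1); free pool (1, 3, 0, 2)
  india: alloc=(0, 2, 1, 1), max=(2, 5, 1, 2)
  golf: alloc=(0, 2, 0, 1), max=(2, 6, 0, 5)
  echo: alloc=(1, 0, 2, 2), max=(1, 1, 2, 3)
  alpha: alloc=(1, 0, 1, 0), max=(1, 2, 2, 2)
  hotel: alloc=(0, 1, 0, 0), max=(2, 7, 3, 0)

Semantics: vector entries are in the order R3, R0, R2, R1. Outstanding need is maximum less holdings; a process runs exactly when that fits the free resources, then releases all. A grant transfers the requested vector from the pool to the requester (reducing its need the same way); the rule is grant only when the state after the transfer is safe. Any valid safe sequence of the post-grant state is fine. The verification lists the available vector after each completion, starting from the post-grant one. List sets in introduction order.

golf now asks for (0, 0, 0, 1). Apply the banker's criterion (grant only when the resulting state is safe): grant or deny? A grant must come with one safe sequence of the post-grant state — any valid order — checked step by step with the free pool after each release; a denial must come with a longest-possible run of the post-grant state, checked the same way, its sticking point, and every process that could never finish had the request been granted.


GRANT — the state after the grant stays safe, e.g. via echo, alpha, india, golf, hotel.
Key observation: the grant leaves (1, 3, 0, 1) free — enough for echo, whose release restarts the cascade.
Step-by-step check of the post-grant state:
  pool = (1, 3, 0, 1)
  run echo (needs (0, 1, 0, 1), free (1, 3, 0, 1)); after release of (1, 0, 2, 2) the pool is (2, 3, 2, 3)
  run alpha (needs (0, 2, 1, 2), free (2, 3, 2, 3)); after release of (1, 0, 1, 0) the pool is (3, 3, 3, 3)
  run india (needs (2, 3, 0, 1), free (3, 3, 3, 3)); after release of (0, 2, 1, 1) the pool is (3, 5, 4, 4)
  run golf (needs (2, 4, 0, 3), free (3, 5, 4, 4)); after release of (0, 2, 0, 2) the pool is (3, 7, 4, 6)
  run hotel (needs (2, 6, 3, 0), free (3, 7, 4, 6)); after release of (0, 1, 0, 0) the pool is (3, 8, 4, 6)


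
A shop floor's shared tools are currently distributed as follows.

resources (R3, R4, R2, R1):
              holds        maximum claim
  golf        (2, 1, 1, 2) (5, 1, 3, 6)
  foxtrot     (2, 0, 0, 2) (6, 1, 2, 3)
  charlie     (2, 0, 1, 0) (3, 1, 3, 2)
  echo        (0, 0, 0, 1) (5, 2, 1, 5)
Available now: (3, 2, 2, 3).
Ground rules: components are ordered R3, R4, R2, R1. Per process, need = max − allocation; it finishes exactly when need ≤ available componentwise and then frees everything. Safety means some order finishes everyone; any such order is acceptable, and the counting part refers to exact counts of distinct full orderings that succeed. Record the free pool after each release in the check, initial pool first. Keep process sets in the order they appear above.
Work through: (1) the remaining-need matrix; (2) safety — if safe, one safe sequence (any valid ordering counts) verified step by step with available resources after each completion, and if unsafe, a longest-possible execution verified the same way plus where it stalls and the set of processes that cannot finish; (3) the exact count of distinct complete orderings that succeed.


(1) Remaining need (order R3, R4, R2, R1):
  golf: (3, 0, 2, 4)
  foxtrot: (4, 1, 2, 1)
  charlie: (1, 1, 2, 2)
  echo: (5, 2, 1, 4)
(2) SAFE, for example via the order charlie, foxtrot, echo, golf.
Key observation: the first exact fit in this order is charlie — it needs (1, 1, 2, 2) with (3, 2, 2, 3) free, meeting a requested resource to the last unit.
Walking it through:
  pool = (3, 2, 2, 3)
  charlie needs (1, 1, 2, 2) <= (3, 2, 2, 3) -> finishes; pool += (2, 0, 1, 0) = (5, 2, 3, 3)
  foxtrot needs (4, 1, 2, 1) <= (5, 2, 3, 3) -> finishes; pool += (2, 0, 0, 2) = (7, 2, 3, 5)
  echo needs (5, 2, 1, 4) <= (7, 2, 3, 5) -> finishes; pool += (0, 0, 0, 1) = (7, 2, 3, 6)
  golf needs (3, 0, 2, 4) <= (7, 2, 3, 6) -> finishes; pool += (2, 1, 1, 2) = (9, 3, 4, 8)
(3) The exact count: 2 of the possible complete orderings are safe sequences.


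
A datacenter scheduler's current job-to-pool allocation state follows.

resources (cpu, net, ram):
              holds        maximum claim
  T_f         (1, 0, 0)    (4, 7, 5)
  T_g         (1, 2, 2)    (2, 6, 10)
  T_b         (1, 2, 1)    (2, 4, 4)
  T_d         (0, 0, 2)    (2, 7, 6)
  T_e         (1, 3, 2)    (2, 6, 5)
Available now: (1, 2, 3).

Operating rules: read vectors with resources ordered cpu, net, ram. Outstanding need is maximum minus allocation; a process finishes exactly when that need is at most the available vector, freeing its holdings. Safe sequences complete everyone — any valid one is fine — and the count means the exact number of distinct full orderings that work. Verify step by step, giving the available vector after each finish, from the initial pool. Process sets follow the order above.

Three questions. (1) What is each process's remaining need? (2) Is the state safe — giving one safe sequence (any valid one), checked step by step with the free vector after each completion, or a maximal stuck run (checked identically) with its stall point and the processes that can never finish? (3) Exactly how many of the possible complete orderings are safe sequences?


(1) Remaining need (order cpu, net, ram):
  T_f: (3, 7, 5)
  T_g: (1, 4, 8)
  T_b: (1, 2, 3)
  T_d: (2, 7, 4)
  T_e: (1, 3, 3)
(2) SAFE — a valid safe sequence is T_b, T_e, T_d, T_g, T_f.
Key observation: the order's first zero-slack moment is T_b ((1, 2, 3) needed, (1, 2, 3) free — a requested resource with nothing to spare).
Step-by-step check:
  pool = (1, 2, 3)
  T_b needs (1, 2, 3) <= (1, 2, 3) -> finishes; pool += (1, 2, 1) = (2, 4, 4)
  T_e needs (1, 3, 3) <= (2, 4, 4) -> finishes; pool += (1, 3, 2) = (3, 7, 6)
  T_d needs (2, 7, 4) <= (3, 7, 6) -> finishes; pool += (0, 0, 2) = (3, 7, 8)
  T_g needs (1, 4, 8) <= (3, 7, 8) -> finishes; pool += (1, 2, 2) = (4, 9, 10)
  T_f needs (3, 7, 5) <= (4, 9, 10) -> finishes; pool += (1, 0, 0) = (5, 9, 10)
(3) The exact count: 3 of the possible complete orderings are safe sequences.


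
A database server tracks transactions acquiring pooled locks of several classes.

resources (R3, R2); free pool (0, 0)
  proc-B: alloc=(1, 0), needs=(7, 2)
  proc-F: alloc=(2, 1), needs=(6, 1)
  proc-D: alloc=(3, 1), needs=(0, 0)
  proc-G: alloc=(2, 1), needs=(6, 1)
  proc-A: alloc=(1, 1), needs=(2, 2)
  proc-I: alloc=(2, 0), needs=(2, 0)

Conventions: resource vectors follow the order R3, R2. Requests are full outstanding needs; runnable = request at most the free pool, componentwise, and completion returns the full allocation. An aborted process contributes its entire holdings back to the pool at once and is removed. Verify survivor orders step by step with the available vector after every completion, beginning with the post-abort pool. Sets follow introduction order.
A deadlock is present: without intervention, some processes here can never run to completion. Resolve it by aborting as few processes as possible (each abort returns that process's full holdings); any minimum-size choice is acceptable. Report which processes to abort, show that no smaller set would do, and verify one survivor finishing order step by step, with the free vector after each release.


Abort proc-G.
Key observation: the returned (2, 1) from proc-G is what brings proc-F — unrunnable before, under any order — into play at step 3.
Minimality: the empty abort set fails — the state is deadlocked as it stands.
The survivors complete as proc-D, proc-I, proc-F, proc-B, proc-A. Check, step by step (starting from the post-abort pool):
  pool = (2, 1)
  proc-D needs (0, 0) <= (2, 1) -> finishes; pool += (3, 1) = (5, 2)
  proc-I needs (2, 0) <= (5, 2) -> finishes; pool += (2, 0) = (7, 2)
  proc-F needs (6, 1) <= (7, 2) -> finishes; pool += (2, 1) = (9, 3)
  proc-B needs (7, 2) <= (9, 3) -> finishes; pool += (1, 0) = (10, 3)
  proc-A needs (2, 2) <= (10, 3) -> finishes; pool += (1, 1) = (11, 4)


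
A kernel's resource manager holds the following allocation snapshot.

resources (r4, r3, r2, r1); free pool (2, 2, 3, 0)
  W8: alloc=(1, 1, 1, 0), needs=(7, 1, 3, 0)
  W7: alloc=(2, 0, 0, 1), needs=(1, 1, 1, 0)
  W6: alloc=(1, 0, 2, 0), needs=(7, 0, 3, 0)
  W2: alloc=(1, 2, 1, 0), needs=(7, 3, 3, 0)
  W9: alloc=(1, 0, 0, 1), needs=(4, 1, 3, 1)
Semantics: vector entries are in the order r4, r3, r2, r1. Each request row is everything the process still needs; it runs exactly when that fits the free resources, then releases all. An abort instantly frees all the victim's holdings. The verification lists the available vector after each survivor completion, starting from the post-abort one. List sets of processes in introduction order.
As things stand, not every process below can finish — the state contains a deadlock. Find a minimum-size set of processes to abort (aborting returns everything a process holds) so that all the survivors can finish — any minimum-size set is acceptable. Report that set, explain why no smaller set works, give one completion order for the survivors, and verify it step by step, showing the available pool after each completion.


Minimum abort set: W8 and W6.
Key observation: W2 could never have finished before the abort; with (2, 1, 3, 0) returned by W8 and W6, it fits at step 3.
No one abort is enough; case by case: W8 alone leaves W6 blocked (short on r4); W7 alone leaves W8 blocked (short on r4); W6 alone leaves W8 blocked (short on r4); W2 alone leaves W8 blocked (short on r4); W9 alone leaves W8 blocked (short on r4).
The survivors complete as W7, W9, W2. Step-by-step check (starting from the post-abort pool):
  pool = (4, 3, 6, 0)
  W7: need (1, 1, 1, 0) fits (4, 3, 6, 0); releases (2, 0, 0, 1), pool now (6, 3, 6, 1)
  W9: need (4, 1, 3, 1) fits (6, 3, 6, 1); releases (1, 0, 0, 1), pool now (7, 3, 6, 2)
  W2: need (7, 3, 3, 0) fits (7, 3, 6, 2); releases (1, 2, 1, 0), pool now (8, 5, 7, 2)


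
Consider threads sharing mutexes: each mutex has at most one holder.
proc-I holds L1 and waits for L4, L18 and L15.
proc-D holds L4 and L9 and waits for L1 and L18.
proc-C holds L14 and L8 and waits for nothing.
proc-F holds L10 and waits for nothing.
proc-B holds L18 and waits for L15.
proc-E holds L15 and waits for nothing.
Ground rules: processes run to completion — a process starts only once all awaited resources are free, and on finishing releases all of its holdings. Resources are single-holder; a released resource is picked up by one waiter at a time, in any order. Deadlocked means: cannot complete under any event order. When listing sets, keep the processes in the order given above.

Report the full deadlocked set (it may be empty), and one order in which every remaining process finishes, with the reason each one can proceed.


The deadlocked set is proc-I and proc-D.
Key observation: along proc-I -> proc-D -> proc-I, each member waits on what the next one holds — a deadlock; no other process is dragged down with it.
The rest can finish in the order proc-E, proc-C, proc-F, proc-B.
Check, step by step:
  run proc-E (it waits on nothing); releases L15
  run proc-C (it waits on nothing); releases L14 and L8
  run proc-F (it waits on nothing); releases L10
  proc-B: everything it awaited (L15) is free; runs, freeing L18


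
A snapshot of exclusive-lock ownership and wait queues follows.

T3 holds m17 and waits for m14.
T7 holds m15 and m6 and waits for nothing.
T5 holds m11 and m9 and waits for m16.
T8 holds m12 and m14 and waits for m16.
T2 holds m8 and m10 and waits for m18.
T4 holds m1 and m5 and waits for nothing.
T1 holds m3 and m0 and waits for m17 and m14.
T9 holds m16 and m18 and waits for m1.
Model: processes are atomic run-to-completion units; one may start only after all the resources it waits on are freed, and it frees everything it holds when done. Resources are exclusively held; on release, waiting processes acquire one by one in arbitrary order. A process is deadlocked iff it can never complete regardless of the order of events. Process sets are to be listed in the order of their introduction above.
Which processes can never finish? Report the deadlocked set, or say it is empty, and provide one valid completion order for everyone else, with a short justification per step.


No process is deadlocked.
Key observation: although several processes wait, no cycle exists — each chain bottoms out at a free runner.
The rest can finish in the order T7, T4, T9, T8, T3, T2, T1, T5.
Verifying each step:
  run T7 (it waits on nothing); releases m15 and m6
  run T4 (it waits on nothing); releases m1 and m5
  run T9 (all its waits — m1 — are resolved); releases m16 and m18
  run T8 (all its waits — m16 — are resolved); releases m12 and m14
  run T3 (all its waits — m14 — are resolved); releases m17
  run T2 (all its waits — m18 — are resolved); releases m8 and m10
  run T1 (all its waits — m17 and m14 — are resolved); releases m3 and m0
  run T5 (all its waits — m16 — are resolved); releases m11 and m9


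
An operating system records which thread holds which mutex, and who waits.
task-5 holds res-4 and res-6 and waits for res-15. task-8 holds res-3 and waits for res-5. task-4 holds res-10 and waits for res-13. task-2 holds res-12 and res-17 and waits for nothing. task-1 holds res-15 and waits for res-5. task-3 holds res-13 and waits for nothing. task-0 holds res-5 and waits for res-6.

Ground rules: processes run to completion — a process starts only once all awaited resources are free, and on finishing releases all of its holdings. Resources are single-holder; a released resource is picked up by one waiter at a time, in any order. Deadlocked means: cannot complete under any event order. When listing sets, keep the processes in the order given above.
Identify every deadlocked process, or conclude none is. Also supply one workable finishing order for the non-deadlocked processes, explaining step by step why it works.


Deadlocked: task-5, task-8, task-1 and task-0.
Key observation: the wait chain closes on itself along task-5 -> task-1 -> task-0 -> task-5; task-8 waits into the deadlock from upstream.
The rest can finish in the order task-3, task-4, task-2.
Step-by-step check:
  task-3 waits on nothing -> runs at once and releases res-13
  run task-4 (all its waits — res-13 — are resolved); releases res-10
  task-2 waits on nothing -> runs at once and releases res-12 and res-17


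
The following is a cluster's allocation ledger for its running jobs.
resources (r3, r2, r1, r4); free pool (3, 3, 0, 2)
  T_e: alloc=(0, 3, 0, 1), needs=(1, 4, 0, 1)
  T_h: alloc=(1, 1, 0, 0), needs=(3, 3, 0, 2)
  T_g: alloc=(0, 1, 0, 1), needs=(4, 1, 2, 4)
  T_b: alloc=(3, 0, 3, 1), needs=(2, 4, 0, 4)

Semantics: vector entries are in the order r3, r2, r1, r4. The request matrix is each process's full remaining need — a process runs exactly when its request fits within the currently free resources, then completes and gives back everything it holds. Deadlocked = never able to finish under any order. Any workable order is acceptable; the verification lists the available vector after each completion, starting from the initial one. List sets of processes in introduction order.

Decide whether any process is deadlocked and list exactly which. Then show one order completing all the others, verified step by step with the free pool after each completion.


The deadlocked set is T_g and T_b.
Key observation: no order helps: past T_h, T_e, the free pool tops out at (4, 7, 0, 3), below what each blocked process needs in r4.
One completion order for the rest: T_h, T_e. Verifying each step:
  pool = (3, 3, 0, 2)
  T_h needs (3, 3, 0, 2) <= (3, 3, 0, 2) -> finishes; pool += (1, 1, 0, 0) = (4, 4, 0, 2)
  T_e needs (1, 4, 0, 1) <= (4, 4, 0, 2) -> finishes; pool += (0, 3, 0, 1) = (4, 7, 0, 3)
The blocked processes can never fit:
  T_g still needs (4, 1, 2, 4) but only (4, 7, 0, 3) is free — short on r1 and r4
  T_b still needs (2, 4, 0, 4) but only (4, 7, 0, 3) is free — short on r4


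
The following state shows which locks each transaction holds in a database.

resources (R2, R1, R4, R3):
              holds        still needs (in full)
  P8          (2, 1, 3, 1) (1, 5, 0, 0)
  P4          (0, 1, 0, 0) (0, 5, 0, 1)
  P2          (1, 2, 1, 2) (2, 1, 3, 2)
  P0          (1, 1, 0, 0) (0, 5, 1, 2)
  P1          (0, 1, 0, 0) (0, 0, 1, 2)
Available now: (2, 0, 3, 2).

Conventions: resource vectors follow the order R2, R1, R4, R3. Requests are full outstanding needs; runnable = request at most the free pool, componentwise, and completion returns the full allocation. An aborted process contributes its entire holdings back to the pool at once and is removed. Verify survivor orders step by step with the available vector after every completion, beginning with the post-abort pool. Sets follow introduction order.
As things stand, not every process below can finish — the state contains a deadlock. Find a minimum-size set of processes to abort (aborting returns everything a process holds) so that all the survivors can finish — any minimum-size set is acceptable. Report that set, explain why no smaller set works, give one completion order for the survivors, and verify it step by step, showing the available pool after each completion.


Abort P8 and P0.
Key observation: the returned (3, 2, 3, 1) from P8 and P0 is what brings P4 — unrunnable before, under any order — into play at step 3.
No one abort is enough; case by case: P8 alone leaves P4 blocked (short on R1); P4 alone leaves P8 blocked (short on R1); P2 alone leaves P8 blocked (short on R1); P0 alone leaves P8 blocked (short on R1); P1 alone leaves P8 blocked (short on R1).
Survivors finish in the order: P1, P2, P4. Verifying each step (pool after the aborts first):
  pool = (5, 2, 6, 3)
  run P1 (needs (0, 0, 1, 2), free (5, 2, 6, 3)); after release of (0, 1, 0, 0) the pool is (5, 3, 6, 3)
  run P2 (needs (2, 1, 3, 2), free (5, 3, 6, 3)); after release of (1, 2, 1, 2) the pool is (6, 5, 7, 5)
  run P4 (needs (0, 5, 0, 1), free (6, 5, 7, 5)); after release of (0, 1, 0, 0) the pool is (6, 6, 7, 5)


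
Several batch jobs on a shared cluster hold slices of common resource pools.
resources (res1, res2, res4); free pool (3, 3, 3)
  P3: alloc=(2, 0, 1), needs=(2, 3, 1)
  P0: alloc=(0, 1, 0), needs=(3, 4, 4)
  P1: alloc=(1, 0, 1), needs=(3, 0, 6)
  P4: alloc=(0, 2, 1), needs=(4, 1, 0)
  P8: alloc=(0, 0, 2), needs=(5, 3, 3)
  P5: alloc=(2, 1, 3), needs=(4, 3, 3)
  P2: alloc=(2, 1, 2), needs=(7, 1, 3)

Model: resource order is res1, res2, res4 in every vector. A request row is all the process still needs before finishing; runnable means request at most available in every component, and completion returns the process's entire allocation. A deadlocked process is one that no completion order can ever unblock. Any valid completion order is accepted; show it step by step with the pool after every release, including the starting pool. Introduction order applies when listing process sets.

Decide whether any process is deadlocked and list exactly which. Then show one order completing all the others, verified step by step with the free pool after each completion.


Nothing here is deadlocked.
Key observation: starting with P3, each completion frees enough for the next — no one is permanently blocked.
One completion order for the rest: P3, P5, P4, P8, P2, P0, P1. Check, step by step:
  pool = (3, 3, 3)
  run P3 (needs (2, 3, 1), free (3, 3, 3)); after release of (2, 0, 1) the pool is (5, 3, 4)
  run P5 (needs (4, 3, 3), free (5, 3, 4)); after release of (2, 1, 3) the pool is (7, 4, 7)
  run P4 (needs (4, 1, 0), free (7, 4, 7)); after release of (0, 2, 1) the pool is (7, 6, 8)
  run P8 (needs (5, 3, 3), free (7, 6, 8)); after release of (0, 0, 2) the pool is (7, 6, 10)
  run P2 (needs (7, 1, 3), free (7, 6, 10)); after release of (2, 1, 2) the pool is (9, 7, 12)
  run P0 (needs (3, 4, 4), free (9, 7, 12)); after release of (0, 1, 0) the pool is (9, 8, 12)
  run P1 (needs (3, 0, 6), free (9, 8, 12)); after release of (1, 0, 1) the pool is (10, 8, 13)


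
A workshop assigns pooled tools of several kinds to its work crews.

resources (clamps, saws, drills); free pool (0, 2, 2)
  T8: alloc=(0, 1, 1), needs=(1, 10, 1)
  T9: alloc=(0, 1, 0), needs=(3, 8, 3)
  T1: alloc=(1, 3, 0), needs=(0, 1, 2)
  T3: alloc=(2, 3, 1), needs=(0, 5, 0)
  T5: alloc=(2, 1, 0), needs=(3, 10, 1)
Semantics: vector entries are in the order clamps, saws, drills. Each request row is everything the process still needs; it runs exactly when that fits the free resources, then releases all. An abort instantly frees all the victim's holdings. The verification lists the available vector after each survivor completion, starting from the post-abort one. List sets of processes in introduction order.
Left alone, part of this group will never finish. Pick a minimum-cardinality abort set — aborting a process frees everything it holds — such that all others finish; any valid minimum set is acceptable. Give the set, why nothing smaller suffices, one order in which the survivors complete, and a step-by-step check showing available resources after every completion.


The answer: abort T8.
Key observation: T5 had no path to completion before; after the abort of T8 ((0, 1, 1) returned), step 4 is where it fits.
Why nothing smaller works: aborting no one leaves the state deadlocked as given.
The survivors complete as T1, T3, T9, T5. Verifying each step (starting from the post-abort pool):
  pool = (0, 3, 3)
  T1: need (0, 1, 2) fits (0, 3, 3); releases (1, 3, 0), pool now (1, 6, 3)
  T3: need (0, 5, 0) fits (1, 6, 3); releases (2, 3, 1), pool now (3, 9, 4)
  T9: need (3, 8, 3) fits (3, 9, 4); releases (0, 1, 0), pool now (3, 10, 4)
  T5: need (3, 10, 1) fits (3, 10, 4); releases (2, 1, 0), pool now (5, 11, 4)


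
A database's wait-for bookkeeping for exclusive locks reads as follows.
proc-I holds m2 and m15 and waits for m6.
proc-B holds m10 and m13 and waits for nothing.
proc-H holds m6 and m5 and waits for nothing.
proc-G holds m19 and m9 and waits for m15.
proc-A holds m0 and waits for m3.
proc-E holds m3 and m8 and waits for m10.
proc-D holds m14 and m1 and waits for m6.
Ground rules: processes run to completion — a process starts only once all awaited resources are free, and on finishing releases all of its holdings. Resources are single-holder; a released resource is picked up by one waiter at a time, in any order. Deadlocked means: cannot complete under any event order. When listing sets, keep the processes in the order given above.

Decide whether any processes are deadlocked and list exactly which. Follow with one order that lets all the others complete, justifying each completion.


No process is deadlocked.
Key observation: there is no circular wait here — follow any chain and it reaches a process that is free to run now.
A valid finishing order for the others: proc-H, proc-B, proc-D, proc-I, proc-E, proc-A, proc-G.
Walking it through:
  proc-H: no waits; runs immediately, freeing m6 and m5
  proc-B: no waits; runs immediately, freeing m10 and m13
  proc-D waits on m6 — all released -> runs and releases m14 and m1
  proc-I waits on m6 — all released -> runs and releases m2 and m15
  proc-E waits on m10 — all released -> runs and releases m3 and m8
  proc-A waits on m3 — all released -> runs and releases m0
  proc-G waits on m15 — all released -> runs and releases m19 and m9
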